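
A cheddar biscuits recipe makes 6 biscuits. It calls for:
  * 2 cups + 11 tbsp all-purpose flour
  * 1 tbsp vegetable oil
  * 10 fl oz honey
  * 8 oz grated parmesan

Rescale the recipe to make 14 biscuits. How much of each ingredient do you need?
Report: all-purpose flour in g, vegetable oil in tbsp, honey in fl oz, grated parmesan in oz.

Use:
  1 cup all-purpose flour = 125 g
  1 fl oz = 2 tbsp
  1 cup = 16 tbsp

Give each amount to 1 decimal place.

all-purpose flour: 783.9 g; vegetable oil: 2.3 tbsp; honey: 23.3 fl oz; grated parmesan: 18.7 oz

Scaling factor: 14/6 = 7/3.
all-purpose flour: (2 cup + 11 tbsp = 2.6875 cup) × 7/3 × 125 g/cup ≈ 783.9 g
vegetable oil: 1 tbsp × 7/3 ≈ 2.3 tbsp
honey: 10 fl oz × 7/3 ≈ 23.3 fl oz
grated parmesan: 8 oz × 7/3 ≈ 18.7 oz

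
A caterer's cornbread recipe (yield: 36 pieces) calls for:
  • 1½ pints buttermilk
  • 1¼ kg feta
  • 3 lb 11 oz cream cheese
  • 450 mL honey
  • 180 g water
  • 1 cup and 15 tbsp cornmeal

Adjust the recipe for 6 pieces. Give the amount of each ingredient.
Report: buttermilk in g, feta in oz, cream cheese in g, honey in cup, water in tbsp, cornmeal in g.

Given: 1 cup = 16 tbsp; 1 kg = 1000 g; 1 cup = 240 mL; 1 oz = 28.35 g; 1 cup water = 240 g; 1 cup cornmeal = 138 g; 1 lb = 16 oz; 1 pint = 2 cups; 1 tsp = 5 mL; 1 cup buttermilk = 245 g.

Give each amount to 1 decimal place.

Scaling factor: 6/36 = 1/6.
buttermilk: 1.5 pint × 1/6 × 2 cup/pint × 245 g/cup = 122.5 g
feta: 1.25 kg × 1/6 × 1000 g/kg ÷ 28.35 g/oz ≈ 7.3 oz
cream cheese: (3 lb + 11 oz = 3.6875 lb) × 1/6 × 16 oz/lb × 28.35 g/oz ≈ 278.8 g
honey: 450 mL × 1/6 ÷ 240 mL/cup ≈ 0.3 cup
water: 180 g × 1/6 ÷ 240 g/cup × 16 tbsp/cup = 2.0 tbsp
cornmeal: (1 cup + 15 tbsp = 1.9375 cup) × 1/6 × 138 g/cup ≈ 44.6 g

buttermilk: 122.5 g; feta: 7.3 oz; cream cheese: 278.8 g; honey: 0.3 cup; water: 2.0 tbsp; cornmeal: 44.6 g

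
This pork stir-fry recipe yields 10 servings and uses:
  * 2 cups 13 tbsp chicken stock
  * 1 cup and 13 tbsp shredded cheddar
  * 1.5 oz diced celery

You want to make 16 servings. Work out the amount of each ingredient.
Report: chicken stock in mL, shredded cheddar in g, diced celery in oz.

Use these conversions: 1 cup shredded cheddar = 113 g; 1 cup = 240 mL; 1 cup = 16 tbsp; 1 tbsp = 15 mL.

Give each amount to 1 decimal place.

Scaling factor: 16/10 = 8/5 = 1.6.
chicken stock: (2 cup + 13 tbsp = 2.8125 cup) × 8/5 × 240 mL/cup = 1080.0 mL
shredded cheddar: (1 cup + 13 tbsp = 1.8125 cup) × 8/5 × 113 g/cup = 327.7 g
diced celery: 1.5 oz × 8/5 = 2.4 oz

chicken stock: 1080.0 mL; shredded cheddar: 327.7 g; diced celery: 2.4 oz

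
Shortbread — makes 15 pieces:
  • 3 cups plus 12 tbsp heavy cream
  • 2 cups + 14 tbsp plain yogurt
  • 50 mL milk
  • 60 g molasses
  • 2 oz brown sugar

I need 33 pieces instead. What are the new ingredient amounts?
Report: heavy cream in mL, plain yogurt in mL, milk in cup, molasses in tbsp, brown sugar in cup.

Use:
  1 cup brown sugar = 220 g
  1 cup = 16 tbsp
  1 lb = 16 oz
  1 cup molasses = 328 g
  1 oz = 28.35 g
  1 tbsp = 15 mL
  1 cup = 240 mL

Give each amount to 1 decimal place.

heavy cream: 1980.0 mL; plain yogurt: 1518.0 mL; milk: 0.5 cup; molasses: 6.4 tbsp; brown sugar: 0.6 cup

Scaling factor: 33/15 = 11/5 = 2.2.
heavy cream: (3 cup + 12 tbsp = 3.75 cup) × 11/5 × 240 mL/cup = 1980.0 mL
plain yogurt: (2 cup + 14 tbsp = 2.875 cup) × 11/5 × 240 mL/cup = 1518.0 mL
milk: 50 mL × 11/5 ÷ 240 mL/cup ≈ 0.5 cup
molasses: 60 g × 11/5 ÷ 328 g/cup × 16 tbsp/cup ≈ 6.4 tbsp
brown sugar: 2 oz × 11/5 × 28.35 g/oz ÷ 220 g/cup ≈ 0.6 cup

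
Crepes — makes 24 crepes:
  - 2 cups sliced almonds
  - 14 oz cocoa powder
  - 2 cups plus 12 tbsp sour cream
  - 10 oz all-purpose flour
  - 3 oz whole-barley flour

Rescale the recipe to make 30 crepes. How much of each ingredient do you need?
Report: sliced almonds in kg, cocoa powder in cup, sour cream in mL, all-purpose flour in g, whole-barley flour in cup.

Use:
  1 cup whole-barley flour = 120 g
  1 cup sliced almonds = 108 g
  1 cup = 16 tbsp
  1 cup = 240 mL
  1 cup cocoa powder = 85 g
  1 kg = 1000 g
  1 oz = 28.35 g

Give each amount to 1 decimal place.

sliced almonds: 0.3 kg; cocoa powder: 5.8 cup; sour cream: 825.0 mL; all-purpose flour: 354.4 g; whole-barley flour: 0.9 cup

Scaling factor: 30/24 = 5/4 = 1.25.
sliced almonds: 2 cup × 5/4 × 108 g/cup ÷ 1000 g/kg ≈ 0.3 kg
cocoa powder: 14 oz × 5/4 × 28.35 g/oz ÷ 85 g/cup ≈ 5.8 cup
sour cream: (2 cup + 12 tbsp = 2.75 cup) × 5/4 × 240 mL/cup = 825.0 mL
all-purpose flour: 10 oz × 5/4 × 28.35 g/oz ≈ 354.4 g
whole-barley flour: 3 oz × 5/4 × 28.35 g/oz ÷ 120 g/cup ≈ 0.9 cup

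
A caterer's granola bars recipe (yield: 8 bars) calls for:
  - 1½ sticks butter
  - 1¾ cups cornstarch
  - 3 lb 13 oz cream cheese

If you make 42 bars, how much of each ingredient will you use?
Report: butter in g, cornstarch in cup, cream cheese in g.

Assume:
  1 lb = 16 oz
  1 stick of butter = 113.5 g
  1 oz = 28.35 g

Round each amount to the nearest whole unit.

butter: 894 g; cornstarch: 9 cup; cream cheese: 9079 g

Scaling factor: 42/8 = 21/4 = 5.25.
butter: 1.5 stick × 21/4 × 113.5 g/stick ≈ 894 g
cornstarch: 1.75 cup × 21/4 ≈ 9 cup
cream cheese: (3 lb + 13 oz = 3.8125 lb) × 21/4 × 16 oz/lb × 28.35 g/oz ≈ 9079 g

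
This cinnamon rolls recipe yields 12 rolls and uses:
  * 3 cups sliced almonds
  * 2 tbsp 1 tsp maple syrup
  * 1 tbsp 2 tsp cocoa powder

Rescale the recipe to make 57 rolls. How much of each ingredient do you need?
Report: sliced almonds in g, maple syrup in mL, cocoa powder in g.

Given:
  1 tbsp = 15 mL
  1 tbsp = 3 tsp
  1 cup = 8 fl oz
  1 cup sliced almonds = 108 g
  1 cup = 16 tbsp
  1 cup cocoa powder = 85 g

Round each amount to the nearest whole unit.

sliced almonds: 1539 g; maple syrup: 166 mL; cocoa powder: 42 g

Scaling factor: 57/12 = 19/4 = 4.75.
sliced almonds: 3 cup × 19/4 × 108 g/cup = 1539 g
maple syrup: (2 tbsp + 1 tsp = 7/3 tbsp) × 19/4 × 15 mL/tbsp ≈ 166 mL
cocoa powder: (1 tbsp + 2 tsp = 5/3 tbsp) × 19/4 ÷ 16 tbsp/cup × 85 g/cup ≈ 42 g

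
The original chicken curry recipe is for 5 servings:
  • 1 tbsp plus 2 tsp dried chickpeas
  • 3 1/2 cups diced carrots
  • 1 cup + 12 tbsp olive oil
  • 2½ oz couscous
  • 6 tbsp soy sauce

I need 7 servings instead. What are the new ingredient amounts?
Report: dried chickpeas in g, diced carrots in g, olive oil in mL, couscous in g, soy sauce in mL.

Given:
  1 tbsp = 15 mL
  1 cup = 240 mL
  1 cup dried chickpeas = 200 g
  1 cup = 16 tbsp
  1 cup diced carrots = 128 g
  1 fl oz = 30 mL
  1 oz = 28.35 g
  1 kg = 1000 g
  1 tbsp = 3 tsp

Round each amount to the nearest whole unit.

dried chickpeas: 29 g; diced carrots: 627 g; olive oil: 588 mL; couscous: 99 g; soy sauce: 126 mL

Scaling factor: 7/5 = 1.4.
dried chickpeas: (1 tbsp + 2 tsp = 5/3 tbsp) × 7/5 ÷ 16 tbsp/cup × 200 g/cup ≈ 29 g
diced carrots: 3.5 cup × 7/5 × 128 g/cup ≈ 627 g
olive oil: (1 cup + 12 tbsp = 1.75 cup) × 7/5 × 240 mL/cup = 588 mL
couscous: 2.5 oz × 7/5 × 28.35 g/oz ≈ 99 g
soy sauce: 6 tbsp × 7/5 × 15 mL/tbsp = 126 mL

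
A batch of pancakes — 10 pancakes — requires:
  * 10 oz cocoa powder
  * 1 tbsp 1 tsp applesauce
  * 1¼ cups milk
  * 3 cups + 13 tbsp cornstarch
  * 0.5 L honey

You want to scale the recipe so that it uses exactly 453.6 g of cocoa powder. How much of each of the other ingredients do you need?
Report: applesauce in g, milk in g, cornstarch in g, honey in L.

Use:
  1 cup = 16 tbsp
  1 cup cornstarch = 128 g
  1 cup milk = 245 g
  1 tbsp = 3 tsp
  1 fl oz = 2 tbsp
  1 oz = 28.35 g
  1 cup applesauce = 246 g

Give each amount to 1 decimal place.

The original recipe has 283.5 g of cocoa powder, so the scaling factor is 453.6 ÷ 283.5 = 8/5 = 1.6.
applesauce: (1 tbsp + 1 tsp = 4/3 tbsp) × 8/5 ÷ 16 tbsp/cup × 246 g/cup = 32.8 g
milk: 1.25 cup × 8/5 × 245 g/cup = 490.0 g
cornstarch: (3 cup + 13 tbsp = 3.8125 cup) × 8/5 × 128 g/cup = 780.8 g
honey: 0.5 L × 8/5 = 0.8 L

applesauce: 32.8 g; milk: 490.0 g; cornstarch: 780.8 g; honey: 0.8 L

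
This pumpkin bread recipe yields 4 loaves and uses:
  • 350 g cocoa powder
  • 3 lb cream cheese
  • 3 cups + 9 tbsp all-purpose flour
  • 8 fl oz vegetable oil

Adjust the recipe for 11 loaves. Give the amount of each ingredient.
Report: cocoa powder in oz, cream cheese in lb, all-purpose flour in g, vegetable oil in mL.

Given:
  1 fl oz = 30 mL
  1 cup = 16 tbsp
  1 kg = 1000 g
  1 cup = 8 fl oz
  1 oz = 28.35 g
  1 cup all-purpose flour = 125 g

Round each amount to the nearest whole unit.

Scaling factor: 11/4 = 2.75.
cocoa powder: 350 g × 11/4 ÷ 28.35 g/oz ≈ 34 oz
cream cheese: 3 lb × 11/4 ≈ 8 lb
all-purpose flour: (3 cup + 9 tbsp = 3.5625 cup) × 11/4 × 125 g/cup ≈ 1225 g
vegetable oil: 8 fl oz × 11/4 × 30 mL/fl oz = 660 mL

cocoa powder: 34 oz; cream cheese: 8 lb; all-purpose flour: 1225 g; vegetable oil: 660 mL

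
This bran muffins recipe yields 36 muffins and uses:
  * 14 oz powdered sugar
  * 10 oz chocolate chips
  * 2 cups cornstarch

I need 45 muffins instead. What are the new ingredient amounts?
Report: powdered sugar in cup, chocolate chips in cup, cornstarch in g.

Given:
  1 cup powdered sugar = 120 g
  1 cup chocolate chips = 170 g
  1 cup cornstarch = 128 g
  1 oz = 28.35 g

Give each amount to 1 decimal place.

Scaling factor: 45/36 = 5/4 = 1.25.
powdered sugar: 14 oz × 5/4 × 28.35 g/oz ÷ 120 g/cup ≈ 4.1 cup
chocolate chips: 10 oz × 5/4 × 28.35 g/oz ÷ 170 g/cup ≈ 2.1 cup
cornstarch: 2 cup × 5/4 × 128 g/cup = 320.0 g

powdered sugar: 4.1 cup; chocolate chips: 2.1 cup; cornstarch: 320.0 g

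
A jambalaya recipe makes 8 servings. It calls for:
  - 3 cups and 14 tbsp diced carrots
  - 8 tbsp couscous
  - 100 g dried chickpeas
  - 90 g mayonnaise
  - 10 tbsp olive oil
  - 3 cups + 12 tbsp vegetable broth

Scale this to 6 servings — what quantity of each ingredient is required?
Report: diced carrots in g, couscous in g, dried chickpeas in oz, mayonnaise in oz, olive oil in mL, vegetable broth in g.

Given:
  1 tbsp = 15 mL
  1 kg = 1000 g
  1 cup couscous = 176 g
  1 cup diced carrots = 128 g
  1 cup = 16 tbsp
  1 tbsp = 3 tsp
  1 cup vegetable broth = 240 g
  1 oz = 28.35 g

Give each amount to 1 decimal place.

diced carrots: 372.0 g; couscous: 66.0 g; dried chickpeas: 2.6 oz; mayonnaise: 2.4 oz; olive oil: 112.5 mL; vegetable broth: 675.0 g

Scaling factor: 6/8 = 3/4 = 0.75.
diced carrots: (3 cup + 14 tbsp = 3.875 cup) × 3/4 × 128 g/cup = 372.0 g
couscous: 8 tbsp × 3/4 ÷ 16 tbsp/cup × 176 g/cup = 66.0 g
dried chickpeas: 100 g × 3/4 ÷ 28.35 g/oz ≈ 2.6 oz
mayonnaise: 90 g × 3/4 ÷ 28.35 g/oz ≈ 2.4 oz
olive oil: 10 tbsp × 3/4 × 15 mL/tbsp = 112.5 mL
vegetable broth: (3 cup + 12 tbsp = 3.75 cup) × 3/4 × 240 g/cup = 675.0 g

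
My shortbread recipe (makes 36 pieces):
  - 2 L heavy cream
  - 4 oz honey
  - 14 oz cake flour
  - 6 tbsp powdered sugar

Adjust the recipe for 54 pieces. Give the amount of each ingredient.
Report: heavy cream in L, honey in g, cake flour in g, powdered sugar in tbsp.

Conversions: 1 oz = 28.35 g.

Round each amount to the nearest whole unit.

heavy cream: 3 L; honey: 170 g; cake flour: 595 g; powdered sugar: 9 tbsp

Scaling factor: 54/36 = 3/2 = 1.5.
heavy cream: 2 L × 3/2 = 3 L
honey: 4 oz × 3/2 × 28.35 g/oz ≈ 170 g
cake flour: 14 oz × 3/2 × 28.35 g/oz ≈ 595 g
powdered sugar: 6 tbsp × 3/2 = 9 tbsp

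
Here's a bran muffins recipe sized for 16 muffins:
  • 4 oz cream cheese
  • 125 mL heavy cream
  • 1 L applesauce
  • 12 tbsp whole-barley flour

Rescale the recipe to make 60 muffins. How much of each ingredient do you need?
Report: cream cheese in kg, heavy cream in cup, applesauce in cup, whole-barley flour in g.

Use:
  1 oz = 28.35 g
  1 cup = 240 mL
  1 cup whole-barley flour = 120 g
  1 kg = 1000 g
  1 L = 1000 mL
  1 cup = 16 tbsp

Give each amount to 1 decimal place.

Scaling factor: 60/16 = 15/4 = 3.75.
cream cheese: 4 oz × 15/4 × 28.35 g/oz ÷ 1000 g/kg ≈ 0.4 kg
heavy cream: 125 mL × 15/4 ÷ 240 mL/cup ≈ 2.0 cup
applesauce: 1 L × 15/4 × 1000 mL/L ÷ 240 mL/cup ≈ 15.6 cup
whole-barley flour: 12 tbsp × 15/4 ÷ 16 tbsp/cup × 120 g/cup = 337.5 g

cream cheese: 0.4 kg; heavy cream: 2.0 cup; applesauce: 15.6 cup; whole-barley flour: 337.5 g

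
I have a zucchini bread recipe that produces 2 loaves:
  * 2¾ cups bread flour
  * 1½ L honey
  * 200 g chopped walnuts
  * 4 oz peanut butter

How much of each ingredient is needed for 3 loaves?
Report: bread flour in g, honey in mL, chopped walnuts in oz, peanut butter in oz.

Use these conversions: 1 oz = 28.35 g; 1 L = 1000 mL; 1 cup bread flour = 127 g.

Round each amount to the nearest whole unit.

Scaling factor: 3/2 = 1.5.
bread flour: 2.75 cup × 3/2 × 127 g/cup ≈ 524 g
honey: 1.5 L × 3/2 × 1000 mL/L = 2250 mL
chopped walnuts: 200 g × 3/2 ÷ 28.35 g/oz ≈ 11 oz
peanut butter: 4 oz × 3/2 = 6 oz

bread flour: 524 g; honey: 2250 mL; chopped walnuts: 11 oz; peanut butter: 6 oz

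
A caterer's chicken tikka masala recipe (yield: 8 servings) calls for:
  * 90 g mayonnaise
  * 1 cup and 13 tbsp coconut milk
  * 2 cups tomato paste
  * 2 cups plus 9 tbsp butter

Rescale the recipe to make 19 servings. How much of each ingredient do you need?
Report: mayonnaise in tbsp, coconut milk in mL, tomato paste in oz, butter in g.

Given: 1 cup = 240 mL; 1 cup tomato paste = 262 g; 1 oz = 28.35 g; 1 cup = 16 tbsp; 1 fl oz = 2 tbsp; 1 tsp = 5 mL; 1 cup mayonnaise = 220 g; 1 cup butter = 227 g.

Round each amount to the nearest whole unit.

mayonnaise: 16 tbsp; coconut milk: 1033 mL; tomato paste: 44 oz; butter: 1382 g

Scaling factor: 19/8 = 2.375.
mayonnaise: 90 g × 19/8 ÷ 220 g/cup × 16 tbsp/cup ≈ 16 tbsp
coconut milk: (1 cup + 13 tbsp = 1.8125 cup) × 19/8 × 240 mL/cup ≈ 1033 mL
tomato paste: 2 cup × 19/8 × 262 g/cup ÷ 28.35 g/oz ≈ 44 oz
butter: (2 cup + 9 tbsp = 2.5625 cup) × 19/8 × 227 g/cup ≈ 1382 g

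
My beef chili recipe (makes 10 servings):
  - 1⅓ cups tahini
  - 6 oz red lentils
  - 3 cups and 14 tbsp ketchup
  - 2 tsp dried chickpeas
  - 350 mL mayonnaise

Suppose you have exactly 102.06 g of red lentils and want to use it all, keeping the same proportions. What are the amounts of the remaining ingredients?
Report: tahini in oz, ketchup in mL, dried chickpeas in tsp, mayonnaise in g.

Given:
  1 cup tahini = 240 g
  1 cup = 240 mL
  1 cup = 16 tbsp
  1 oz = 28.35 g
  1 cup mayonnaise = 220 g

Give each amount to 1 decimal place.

The original recipe has 170.1 g of red lentils, so the scaling factor is 102.06 ÷ 170.1 = 3/5 = 0.6.
tahini: 4/3 cup × 3/5 × 240 g/cup ÷ 28.35 g/oz ≈ 6.8 oz
ketchup: (3 cup + 14 tbsp = 3.875 cup) × 3/5 × 240 mL/cup = 558.0 mL
dried chickpeas: 2 tsp × 3/5 = 1.2 tsp
mayonnaise: 350 mL × 3/5 ÷ 240 mL/cup × 220 g/cup = 192.5 g

tahini: 6.8 oz; ketchup: 558.0 mL; dried chickpeas: 1.2 tsp; mayonnaise: 192.5 g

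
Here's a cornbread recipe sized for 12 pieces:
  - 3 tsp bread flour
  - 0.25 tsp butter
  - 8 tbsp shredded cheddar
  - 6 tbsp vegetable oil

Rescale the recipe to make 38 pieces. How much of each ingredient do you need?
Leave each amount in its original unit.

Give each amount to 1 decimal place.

Scaling factor: 38/12 = 19/6.
bread flour: 3 tsp × 19/6 = 9.5 tsp
butter: 0.25 tsp × 19/6 ≈ 0.8 tsp
shredded cheddar: 8 tbsp × 19/6 ≈ 25.3 tbsp
vegetable oil: 6 tbsp × 19/6 = 19.0 tbsp

bread flour: 9.5 tsp; butter: 0.8 tsp; shredded cheddar: 25.3 tbsp; vegetable oil: 19.0 tbsp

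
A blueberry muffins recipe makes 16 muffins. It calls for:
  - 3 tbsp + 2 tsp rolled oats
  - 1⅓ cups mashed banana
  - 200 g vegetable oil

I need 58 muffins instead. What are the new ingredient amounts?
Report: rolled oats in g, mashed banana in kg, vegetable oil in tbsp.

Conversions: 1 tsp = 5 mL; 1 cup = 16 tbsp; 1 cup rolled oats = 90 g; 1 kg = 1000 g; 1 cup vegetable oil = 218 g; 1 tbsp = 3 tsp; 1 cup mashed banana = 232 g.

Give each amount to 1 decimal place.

rolled oats: 74.8 g; mashed banana: 1.1 kg; vegetable oil: 53.2 tbsp

Scaling factor: 58/16 = 29/8 = 3.625.
rolled oats: (3 tbsp + 2 tsp = 11/3 tbsp) × 29/8 ÷ 16 tbsp/cup × 90 g/cup ≈ 74.8 g
mashed banana: 4/3 cup × 29/8 × 232 g/cup ÷ 1000 g/kg ≈ 1.1 kg
vegetable oil: 200 g × 29/8 ÷ 218 g/cup × 16 tbsp/cup ≈ 53.2 tbsp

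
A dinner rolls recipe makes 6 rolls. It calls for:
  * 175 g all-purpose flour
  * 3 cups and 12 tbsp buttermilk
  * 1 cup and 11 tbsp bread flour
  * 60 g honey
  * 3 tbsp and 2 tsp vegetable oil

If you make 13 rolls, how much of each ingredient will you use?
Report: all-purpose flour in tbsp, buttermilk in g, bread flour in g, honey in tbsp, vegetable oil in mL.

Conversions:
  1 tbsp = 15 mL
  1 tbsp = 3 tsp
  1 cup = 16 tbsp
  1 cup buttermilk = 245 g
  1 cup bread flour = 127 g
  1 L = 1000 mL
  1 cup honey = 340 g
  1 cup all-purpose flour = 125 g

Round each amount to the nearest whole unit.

all-purpose flour: 49 tbsp; buttermilk: 1991 g; bread flour: 464 g; honey: 6 tbsp; vegetable oil: 119 mL

Scaling factor: 13/6.
all-purpose flour: 175 g × 13/6 ÷ 125 g/cup × 16 tbsp/cup ≈ 49 tbsp
buttermilk: (3 cup + 12 tbsp = 3.75 cup) × 13/6 × 245 g/cup ≈ 1991 g
bread flour: (1 cup + 11 tbsp = 1.6875 cup) × 13/6 × 127 g/cup ≈ 464 g
honey: 60 g × 13/6 ÷ 340 g/cup × 16 tbsp/cup ≈ 6 tbsp
vegetable oil: (3 tbsp + 2 tsp = 11/3 tbsp) × 13/6 × 15 mL/tbsp ≈ 119 mL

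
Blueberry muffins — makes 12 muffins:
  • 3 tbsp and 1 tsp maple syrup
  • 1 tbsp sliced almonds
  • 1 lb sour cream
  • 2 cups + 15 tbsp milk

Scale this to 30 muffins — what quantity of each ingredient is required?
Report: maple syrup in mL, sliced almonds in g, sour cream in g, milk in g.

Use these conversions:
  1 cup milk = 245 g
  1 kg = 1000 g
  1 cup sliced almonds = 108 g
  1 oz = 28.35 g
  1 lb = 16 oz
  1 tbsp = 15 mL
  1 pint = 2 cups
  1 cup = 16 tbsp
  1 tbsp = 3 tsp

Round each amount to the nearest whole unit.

maple syrup: 125 mL; sliced almonds: 17 g; sour cream: 1134 g; milk: 1799 g

Scaling factor: 30/12 = 5/2 = 2.5.
maple syrup: (3 tbsp + 1 tsp = 10/3 tbsp) × 5/2 × 15 mL/tbsp = 125 mL
sliced almonds: 1 tbsp × 5/2 ÷ 16 tbsp/cup × 108 g/cup ≈ 17 g
sour cream: 1 lb × 5/2 × 16 oz/lb × 28.35 g/oz = 1134 g
milk: (2 cup + 15 tbsp = 2.9375 cup) × 5/2 × 245 g/cup ≈ 1799 g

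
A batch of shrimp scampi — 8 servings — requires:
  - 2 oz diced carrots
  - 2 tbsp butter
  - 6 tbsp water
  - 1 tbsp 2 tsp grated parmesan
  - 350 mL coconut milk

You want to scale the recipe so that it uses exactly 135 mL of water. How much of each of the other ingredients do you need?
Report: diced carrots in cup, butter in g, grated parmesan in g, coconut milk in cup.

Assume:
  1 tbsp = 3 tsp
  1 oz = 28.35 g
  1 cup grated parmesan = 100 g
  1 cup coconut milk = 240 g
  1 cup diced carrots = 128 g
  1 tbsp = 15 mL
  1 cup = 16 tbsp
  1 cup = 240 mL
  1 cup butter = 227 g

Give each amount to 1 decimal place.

The original recipe has 90 mL of water, so the scaling factor is 135 ÷ 90 = 3/2 = 1.5.
diced carrots: 2 oz × 3/2 × 28.35 g/oz ÷ 128 g/cup ≈ 0.7 cup
butter: 2 tbsp × 3/2 ÷ 16 tbsp/cup × 227 g/cup ≈ 42.6 g
grated parmesan: (1 tbsp + 2 tsp = 5/3 tbsp) × 3/2 ÷ 16 tbsp/cup × 100 g/cup ≈ 15.6 g
coconut milk: 350 mL × 3/2 ÷ 240 mL/cup ≈ 2.2 cup

diced carrots: 0.7 cup; butter: 42.6 g; grated parmesan: 15.6 g; coconut milk: 2.2 cup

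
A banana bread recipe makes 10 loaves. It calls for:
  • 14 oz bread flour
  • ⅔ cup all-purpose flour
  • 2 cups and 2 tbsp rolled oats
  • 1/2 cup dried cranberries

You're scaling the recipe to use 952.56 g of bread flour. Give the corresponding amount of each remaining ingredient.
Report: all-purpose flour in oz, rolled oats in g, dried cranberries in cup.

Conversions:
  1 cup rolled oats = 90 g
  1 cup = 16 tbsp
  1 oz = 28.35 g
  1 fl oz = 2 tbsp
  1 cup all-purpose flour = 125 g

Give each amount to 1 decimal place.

The original recipe has 396.9 g of bread flour, so the scaling factor is 952.56 ÷ 396.9 = 12/5 = 2.4.
all-purpose flour: 2/3 cup × 12/5 × 125 g/cup ÷ 28.35 g/oz ≈ 7.1 oz
rolled oats: (2 cup + 2 tbsp = 2.125 cup) × 12/5 × 90 g/cup = 459.0 g
dried cranberries: 0.5 cup × 12/5 = 1.2 cup

all-purpose flour: 7.1 oz; rolled oats: 459.0 g; dried cranberries: 1.2 cup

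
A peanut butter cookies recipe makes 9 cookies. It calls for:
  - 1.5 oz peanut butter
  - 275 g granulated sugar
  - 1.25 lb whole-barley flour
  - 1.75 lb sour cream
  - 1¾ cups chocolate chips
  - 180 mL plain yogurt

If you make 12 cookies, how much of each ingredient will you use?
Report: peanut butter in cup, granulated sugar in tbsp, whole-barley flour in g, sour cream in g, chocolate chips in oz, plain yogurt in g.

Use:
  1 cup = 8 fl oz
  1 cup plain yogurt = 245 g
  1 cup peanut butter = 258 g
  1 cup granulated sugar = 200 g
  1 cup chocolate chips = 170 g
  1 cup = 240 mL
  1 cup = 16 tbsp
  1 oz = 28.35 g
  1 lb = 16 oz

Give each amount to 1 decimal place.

peanut butter: 0.2 cup; granulated sugar: 29.3 tbsp; whole-barley flour: 756.0 g; sour cream: 1058.4 g; chocolate chips: 14.0 oz; plain yogurt: 245.0 g

Scaling factor: 12/9 = 4/3.
peanut butter: 1.5 oz × 4/3 × 28.35 g/oz ÷ 258 g/cup ≈ 0.2 cup
granulated sugar: 275 g × 4/3 ÷ 200 g/cup × 16 tbsp/cup ≈ 29.3 tbsp
whole-barley flour: 1.25 lb × 4/3 × 16 oz/lb × 28.35 g/oz = 756.0 g
sour cream: 1.75 lb × 4/3 × 16 oz/lb × 28.35 g/oz = 1058.4 g
chocolate chips: 1.75 cup × 4/3 × 170 g/cup ÷ 28.35 g/oz ≈ 14.0 oz
plain yogurt: 180 mL × 4/3 ÷ 240 mL/cup × 245 g/cup = 245.0 g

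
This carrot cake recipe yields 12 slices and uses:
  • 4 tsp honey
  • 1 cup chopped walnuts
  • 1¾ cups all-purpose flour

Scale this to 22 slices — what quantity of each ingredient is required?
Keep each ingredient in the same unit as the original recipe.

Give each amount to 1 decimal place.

honey: 7.3 tsp; chopped walnuts: 1.8 cup; all-purpose flour: 3.2 cup

Scaling factor: 22/12 = 11/6.
honey: 4 tsp × 11/6 ≈ 7.3 tsp
chopped walnuts: 1 cup × 11/6 ≈ 1.8 cup
all-purpose flour: 1.75 cup × 11/6 ≈ 3.2 cup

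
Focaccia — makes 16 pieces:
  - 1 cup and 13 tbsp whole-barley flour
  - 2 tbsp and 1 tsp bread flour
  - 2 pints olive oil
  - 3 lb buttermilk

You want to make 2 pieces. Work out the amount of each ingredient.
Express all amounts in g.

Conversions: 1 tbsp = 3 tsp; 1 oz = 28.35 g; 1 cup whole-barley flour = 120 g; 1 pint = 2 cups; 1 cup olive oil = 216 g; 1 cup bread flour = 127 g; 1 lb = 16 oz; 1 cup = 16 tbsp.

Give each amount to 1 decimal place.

Scaling factor: 2/16 = 1/8 = 0.125.
whole-barley flour: (1 cup + 13 tbsp = 1.8125 cup) × 1/8 × 120 g/cup ≈ 27.2 g
bread flour: (2 tbsp + 1 tsp = 7/3 tbsp) × 1/8 ÷ 16 tbsp/cup × 127 g/cup ≈ 2.3 g
olive oil: 2 pint × 1/8 × 2 cup/pint × 216 g/cup = 108.0 g
buttermilk: 3 lb × 1/8 × 16 oz/lb × 28.35 g/oz = 170.1 g

whole-barley flour: 27.2 g; bread flour: 2.3 g; olive oil: 108.0 g; buttermilk: 170.1 g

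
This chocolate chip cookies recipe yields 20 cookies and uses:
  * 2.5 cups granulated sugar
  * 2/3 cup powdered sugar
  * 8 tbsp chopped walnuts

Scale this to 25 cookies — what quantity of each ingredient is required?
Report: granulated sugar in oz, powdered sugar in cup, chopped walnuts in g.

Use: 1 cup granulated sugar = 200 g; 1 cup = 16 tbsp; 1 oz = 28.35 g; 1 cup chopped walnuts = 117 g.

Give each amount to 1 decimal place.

granulated sugar: 22.0 oz; powdered sugar: 0.8 cup; chopped walnuts: 73.1 g

Scaling factor: 25/20 = 5/4 = 1.25.
granulated sugar: 2.5 cup × 5/4 × 200 g/cup ÷ 28.35 g/oz ≈ 22.0 oz
powdered sugar: 2/3 cup × 5/4 ≈ 0.8 cup
chopped walnuts: 8 tbsp × 5/4 ÷ 16 tbsp/cup × 117 g/cup ≈ 73.1 g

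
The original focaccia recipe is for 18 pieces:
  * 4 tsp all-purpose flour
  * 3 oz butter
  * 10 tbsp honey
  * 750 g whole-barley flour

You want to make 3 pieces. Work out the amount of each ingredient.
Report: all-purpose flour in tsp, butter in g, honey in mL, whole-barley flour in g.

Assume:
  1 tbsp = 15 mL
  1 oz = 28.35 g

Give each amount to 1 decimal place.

Scaling factor: 3/18 = 1/6.
all-purpose flour: 4 tsp × 1/6 ≈ 0.7 tsp
butter: 3 oz × 1/6 × 28.35 g/oz ≈ 14.2 g
honey: 10 tbsp × 1/6 × 15 mL/tbsp = 25.0 mL
whole-barley flour: 750 g × 1/6 = 125.0 g

all-purpose flour: 0.7 tsp; butter: 14.2 g; honey: 25.0 mL; whole-barley flour: 125.0 g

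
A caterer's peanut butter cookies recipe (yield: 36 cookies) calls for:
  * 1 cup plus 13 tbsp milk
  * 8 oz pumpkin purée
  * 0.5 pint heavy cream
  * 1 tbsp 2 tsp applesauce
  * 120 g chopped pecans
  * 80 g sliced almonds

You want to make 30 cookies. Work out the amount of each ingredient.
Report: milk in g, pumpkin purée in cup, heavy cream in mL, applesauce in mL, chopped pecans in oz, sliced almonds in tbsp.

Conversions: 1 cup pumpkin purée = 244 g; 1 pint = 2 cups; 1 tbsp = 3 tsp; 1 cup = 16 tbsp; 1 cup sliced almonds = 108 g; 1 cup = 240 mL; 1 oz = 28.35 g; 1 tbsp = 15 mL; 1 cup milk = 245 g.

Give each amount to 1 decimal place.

Scaling factor: 30/36 = 5/6.
milk: (1 cup + 13 tbsp = 1.8125 cup) × 5/6 × 245 g/cup ≈ 370.1 g
pumpkin purée: 8 oz × 5/6 × 28.35 g/oz ÷ 244 g/cup ≈ 0.8 cup
heavy cream: 0.5 pint × 5/6 × 2 cup/pint × 240 mL/cup = 200.0 mL
applesauce: (1 tbsp + 2 tsp = 5/3 tbsp) × 5/6 × 15 mL/tbsp ≈ 20.8 mL
chopped pecans: 120 g × 5/6 ÷ 28.35 g/oz ≈ 3.5 oz
sliced almonds: 80 g × 5/6 ÷ 108 g/cup × 16 tbsp/cup ≈ 9.9 tbsp

milk: 370.1 g; pumpkin purée: 0.8 cup; heavy cream: 200.0 mL; applesauce: 20.8 mL; chopped pecans: 3.5 oz; sliced almonds: 9.9 tbsp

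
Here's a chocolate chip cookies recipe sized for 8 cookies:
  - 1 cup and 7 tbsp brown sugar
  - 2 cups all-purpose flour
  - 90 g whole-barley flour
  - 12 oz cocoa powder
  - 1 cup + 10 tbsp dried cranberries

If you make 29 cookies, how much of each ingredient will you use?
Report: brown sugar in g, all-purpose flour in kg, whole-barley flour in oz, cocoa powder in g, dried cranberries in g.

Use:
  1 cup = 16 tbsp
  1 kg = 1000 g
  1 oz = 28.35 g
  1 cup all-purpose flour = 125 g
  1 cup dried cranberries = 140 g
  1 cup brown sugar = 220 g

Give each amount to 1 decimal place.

Scaling factor: 29/8 = 3.625.
brown sugar: (1 cup + 7 tbsp = 1.4375 cup) × 29/8 × 220 g/cup ≈ 1146.4 g
all-purpose flour: 2 cup × 29/8 × 125 g/cup ÷ 1000 g/kg ≈ 0.9 kg
whole-barley flour: 90 g × 29/8 ÷ 28.35 g/oz ≈ 11.5 oz
cocoa powder: 12 oz × 29/8 × 28.35 g/oz ≈ 1233.2 g
dried cranberries: (1 cup + 10 tbsp = 1.625 cup) × 29/8 × 140 g/cup ≈ 824.7 g

brown sugar: 1146.4 g; all-purpose flour: 0.9 kg; whole-barley flour: 11.5 oz; cocoa powder: 1233.2 g; dried cranberries: 824.7 g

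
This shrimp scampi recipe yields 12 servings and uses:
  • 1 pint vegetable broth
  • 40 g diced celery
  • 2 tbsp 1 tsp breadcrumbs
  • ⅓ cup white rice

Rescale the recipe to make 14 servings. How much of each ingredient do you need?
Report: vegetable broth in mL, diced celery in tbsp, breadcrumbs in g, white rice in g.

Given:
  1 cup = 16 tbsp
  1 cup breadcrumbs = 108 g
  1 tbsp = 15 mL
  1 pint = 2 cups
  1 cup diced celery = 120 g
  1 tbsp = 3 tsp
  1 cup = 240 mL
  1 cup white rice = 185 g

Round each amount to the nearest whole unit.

Scaling factor: 14/12 = 7/6.
vegetable broth: 1 pint × 7/6 × 2 cup/pint × 240 mL/cup = 560 mL
diced celery: 40 g × 7/6 ÷ 120 g/cup × 16 tbsp/cup ≈ 6 tbsp
breadcrumbs: (2 tbsp + 1 tsp = 7/3 tbsp) × 7/6 ÷ 16 tbsp/cup × 108 g/cup ≈ 18 g
white rice: 1/3 cup × 7/6 × 185 g/cup ≈ 72 g

vegetable broth: 560 mL; diced celery: 6 tbsp; breadcrumbs: 18 g; white rice: 72 g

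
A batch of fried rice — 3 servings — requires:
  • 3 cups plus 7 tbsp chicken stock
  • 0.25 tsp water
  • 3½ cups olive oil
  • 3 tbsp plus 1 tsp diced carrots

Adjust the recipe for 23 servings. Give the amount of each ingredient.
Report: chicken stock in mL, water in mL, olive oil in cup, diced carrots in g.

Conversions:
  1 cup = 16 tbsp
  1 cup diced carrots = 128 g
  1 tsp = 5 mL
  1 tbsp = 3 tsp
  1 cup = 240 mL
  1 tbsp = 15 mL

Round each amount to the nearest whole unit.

Scaling factor: 23/3.
chicken stock: (3 cup + 7 tbsp = 3.4375 cup) × 23/3 × 240 mL/cup = 6325 mL
water: 0.25 tsp × 23/3 × 5 mL/tsp ≈ 10 mL
olive oil: 3.5 cup × 23/3 ≈ 27 cup
diced carrots: (3 tbsp + 1 tsp = 10/3 tbsp) × 23/3 ÷ 16 tbsp/cup × 128 g/cup ≈ 204 g

chicken stock: 6325 mL; water: 10 mL; olive oil: 27 cup; diced carrots: 204 g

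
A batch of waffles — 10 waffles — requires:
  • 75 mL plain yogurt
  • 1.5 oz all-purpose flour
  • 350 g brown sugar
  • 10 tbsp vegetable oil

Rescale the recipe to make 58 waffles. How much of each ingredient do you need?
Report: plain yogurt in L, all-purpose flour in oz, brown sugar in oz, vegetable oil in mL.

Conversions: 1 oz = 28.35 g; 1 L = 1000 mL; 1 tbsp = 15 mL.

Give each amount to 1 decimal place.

plain yogurt: 0.4 L; all-purpose flour: 8.7 oz; brown sugar: 71.6 oz; vegetable oil: 870.0 mL

Scaling factor: 58/10 = 29/5 = 5.8.
plain yogurt: 75 mL × 29/5 ÷ 1000 mL/L ≈ 0.4 L
all-purpose flour: 1.5 oz × 29/5 = 8.7 oz
brown sugar: 350 g × 29/5 ÷ 28.35 g/oz ≈ 71.6 oz
vegetable oil: 10 tbsp × 29/5 × 15 mL/tbsp = 870.0 mL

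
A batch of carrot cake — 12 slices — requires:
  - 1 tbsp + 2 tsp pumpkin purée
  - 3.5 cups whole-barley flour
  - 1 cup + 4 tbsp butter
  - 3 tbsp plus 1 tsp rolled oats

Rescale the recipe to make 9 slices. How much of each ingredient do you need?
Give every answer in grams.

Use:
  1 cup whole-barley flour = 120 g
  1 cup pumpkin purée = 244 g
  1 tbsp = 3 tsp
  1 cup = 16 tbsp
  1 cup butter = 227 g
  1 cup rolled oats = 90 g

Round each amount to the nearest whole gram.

pumpkin purée: 19 g; whole-barley flour: 315 g; butter: 213 g; rolled oats: 14 g

Scaling factor: 9/12 = 3/4 = 0.75.
pumpkin purée: (1 tbsp + 2 tsp = 5/3 tbsp) × 3/4 ÷ 16 tbsp/cup × 244 g/cup ≈ 19 g
whole-barley flour: 3.5 cup × 3/4 × 120 g/cup = 315 g
butter: (1 cup + 4 tbsp = 1.25 cup) × 3/4 × 227 g/cup ≈ 213 g
rolled oats: (3 tbsp + 1 tsp = 10/3 tbsp) × 3/4 ÷ 16 tbsp/cup × 90 g/cup ≈ 14 g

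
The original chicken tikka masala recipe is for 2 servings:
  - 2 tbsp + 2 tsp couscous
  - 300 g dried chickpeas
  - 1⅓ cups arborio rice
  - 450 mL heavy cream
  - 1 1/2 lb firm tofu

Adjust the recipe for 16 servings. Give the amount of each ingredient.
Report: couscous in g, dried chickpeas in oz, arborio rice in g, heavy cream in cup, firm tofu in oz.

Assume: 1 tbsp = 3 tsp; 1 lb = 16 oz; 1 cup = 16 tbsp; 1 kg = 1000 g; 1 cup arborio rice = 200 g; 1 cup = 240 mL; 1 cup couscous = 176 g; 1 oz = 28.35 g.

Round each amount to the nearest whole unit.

couscous: 235 g; dried chickpeas: 85 oz; arborio rice: 2133 g; heavy cream: 15 cup; firm tofu: 192 oz

Scaling factor: 16/2 = 8.
couscous: (2 tbsp + 2 tsp = 8/3 tbsp) × 8 ÷ 16 tbsp/cup × 176 g/cup ≈ 235 g
dried chickpeas: 300 g × 8 ÷ 28.35 g/oz ≈ 85 oz
arborio rice: 4/3 cup × 8 × 200 g/cup ≈ 2133 g
heavy cream: 450 mL × 8 ÷ 240 mL/cup = 15 cup
firm tofu: 1.5 lb × 8 × 16 oz/lb = 192 oz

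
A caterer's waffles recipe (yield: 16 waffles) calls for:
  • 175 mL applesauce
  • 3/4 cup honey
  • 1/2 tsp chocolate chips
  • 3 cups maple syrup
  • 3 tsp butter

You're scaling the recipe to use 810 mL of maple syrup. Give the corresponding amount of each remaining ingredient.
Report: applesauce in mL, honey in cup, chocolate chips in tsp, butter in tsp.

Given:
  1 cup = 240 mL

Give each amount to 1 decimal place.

applesauce: 196.9 mL; honey: 0.8 cup; chocolate chips: 0.6 tsp; butter: 3.4 tsp

The original recipe has 720 mL of maple syrup, so the scaling factor is 810 ÷ 720 = 9/8 = 1.125.
applesauce: 175 mL × 9/8 ≈ 196.9 mL
honey: 0.75 cup × 9/8 ≈ 0.8 cup
chocolate chips: 0.5 tsp × 9/8 ≈ 0.6 tsp
butter: 3 tsp × 9/8 ≈ 3.4 tsp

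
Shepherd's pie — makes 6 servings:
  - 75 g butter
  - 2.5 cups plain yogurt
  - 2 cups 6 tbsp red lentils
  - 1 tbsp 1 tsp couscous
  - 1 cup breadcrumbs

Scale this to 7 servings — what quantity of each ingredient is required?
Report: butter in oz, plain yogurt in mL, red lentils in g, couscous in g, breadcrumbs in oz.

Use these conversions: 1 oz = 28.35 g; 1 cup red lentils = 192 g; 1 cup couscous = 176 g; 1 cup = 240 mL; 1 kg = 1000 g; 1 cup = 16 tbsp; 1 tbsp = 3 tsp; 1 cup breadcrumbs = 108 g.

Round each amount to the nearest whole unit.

Scaling factor: 7/6.
butter: 75 g × 7/6 ÷ 28.35 g/oz ≈ 3 oz
plain yogurt: 2.5 cup × 7/6 × 240 mL/cup = 700 mL
red lentils: (2 cup + 6 tbsp = 2.375 cup) × 7/6 × 192 g/cup = 532 g
couscous: (1 tbsp + 1 tsp = 4/3 tbsp) × 7/6 ÷ 16 tbsp/cup × 176 g/cup ≈ 17 g
breadcrumbs: 1 cup × 7/6 × 108 g/cup ÷ 28.35 g/oz ≈ 4 oz

butter: 3 oz; plain yogurt: 700 mL; red lentils: 532 g; couscous: 17 g; breadcrumbs: 4 oz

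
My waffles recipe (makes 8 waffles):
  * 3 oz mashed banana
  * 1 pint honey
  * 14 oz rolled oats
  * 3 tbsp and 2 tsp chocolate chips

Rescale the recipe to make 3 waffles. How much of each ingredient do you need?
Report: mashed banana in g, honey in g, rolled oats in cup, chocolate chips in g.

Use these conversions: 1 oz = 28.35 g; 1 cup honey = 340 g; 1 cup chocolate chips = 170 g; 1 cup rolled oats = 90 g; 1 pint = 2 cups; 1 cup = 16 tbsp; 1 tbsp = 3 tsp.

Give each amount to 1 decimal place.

mashed banana: 31.9 g; honey: 255.0 g; rolled oats: 1.7 cup; chocolate chips: 14.6 g

Scaling factor: 3/8 = 0.375.
mashed banana: 3 oz × 3/8 × 28.35 g/oz ≈ 31.9 g
honey: 1 pint × 3/8 × 2 cup/pint × 340 g/cup = 255.0 g
rolled oats: 14 oz × 3/8 × 28.35 g/oz ÷ 90 g/cup ≈ 1.7 cup
chocolate chips: (3 tbsp + 2 tsp = 11/3 tbsp) × 3/8 ÷ 16 tbsp/cup × 170 g/cup ≈ 14.6 g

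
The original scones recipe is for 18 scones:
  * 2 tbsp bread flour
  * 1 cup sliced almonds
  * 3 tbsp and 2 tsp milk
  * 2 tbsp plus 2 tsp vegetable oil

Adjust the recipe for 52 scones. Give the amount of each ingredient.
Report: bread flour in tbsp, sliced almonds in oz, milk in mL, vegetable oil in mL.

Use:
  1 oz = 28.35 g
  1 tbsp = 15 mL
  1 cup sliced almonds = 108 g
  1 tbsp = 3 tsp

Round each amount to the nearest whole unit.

Scaling factor: 52/18 = 26/9.
bread flour: 2 tbsp × 26/9 ≈ 6 tbsp
sliced almonds: 1 cup × 26/9 × 108 g/cup ÷ 28.35 g/oz ≈ 11 oz
milk: (3 tbsp + 2 tsp = 11/3 tbsp) × 26/9 × 15 mL/tbsp ≈ 159 mL
vegetable oil: (2 tbsp + 2 tsp = 8/3 tbsp) × 26/9 × 15 mL/tbsp ≈ 116 mL

bread flour: 6 tbsp; sliced almonds: 11 oz; milk: 159 mL; vegetable oil: 116 mL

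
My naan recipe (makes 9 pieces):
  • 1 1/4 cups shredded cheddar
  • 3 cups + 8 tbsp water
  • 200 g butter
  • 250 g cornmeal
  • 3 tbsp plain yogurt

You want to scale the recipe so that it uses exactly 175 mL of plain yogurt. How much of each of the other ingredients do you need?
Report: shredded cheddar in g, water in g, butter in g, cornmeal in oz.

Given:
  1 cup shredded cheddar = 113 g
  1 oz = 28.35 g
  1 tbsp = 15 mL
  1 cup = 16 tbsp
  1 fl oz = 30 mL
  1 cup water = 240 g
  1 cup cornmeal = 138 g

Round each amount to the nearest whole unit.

shredded cheddar: 549 g; water: 3267 g; butter: 778 g; cornmeal: 34 oz

The original recipe has 45 mL of plain yogurt, so the scaling factor is 175 ÷ 45 = 35/9.
shredded cheddar: 1.25 cup × 35/9 × 113 g/cup ≈ 549 g
water: (3 cup + 8 tbsp = 3.5 cup) × 35/9 × 240 g/cup ≈ 3267 g
butter: 200 g × 35/9 ≈ 778 g
cornmeal: 250 g × 35/9 ÷ 28.35 g/oz ≈ 34 oz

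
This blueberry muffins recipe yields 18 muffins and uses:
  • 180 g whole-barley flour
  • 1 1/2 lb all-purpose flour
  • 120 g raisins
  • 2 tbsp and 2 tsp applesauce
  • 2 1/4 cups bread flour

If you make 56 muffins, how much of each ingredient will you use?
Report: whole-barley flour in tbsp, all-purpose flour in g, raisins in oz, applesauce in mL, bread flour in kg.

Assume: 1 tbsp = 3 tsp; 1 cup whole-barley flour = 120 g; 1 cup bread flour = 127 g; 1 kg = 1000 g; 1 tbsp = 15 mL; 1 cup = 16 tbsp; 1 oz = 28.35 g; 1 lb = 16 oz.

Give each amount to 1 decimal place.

whole-barley flour: 74.7 tbsp; all-purpose flour: 2116.8 g; raisins: 13.2 oz; applesauce: 124.4 mL; bread flour: 0.9 kg

Scaling factor: 56/18 = 28/9.
whole-barley flour: 180 g × 28/9 ÷ 120 g/cup × 16 tbsp/cup ≈ 74.7 tbsp
all-purpose flour: 1.5 lb × 28/9 × 16 oz/lb × 28.35 g/oz = 2116.8 g
raisins: 120 g × 28/9 ÷ 28.35 g/oz ≈ 13.2 oz
applesauce: (2 tbsp + 2 tsp = 8/3 tbsp) × 28/9 × 15 mL/tbsp ≈ 124.4 mL
bread flour: 2.25 cup × 28/9 × 127 g/cup ÷ 1000 g/kg ≈ 0.9 kg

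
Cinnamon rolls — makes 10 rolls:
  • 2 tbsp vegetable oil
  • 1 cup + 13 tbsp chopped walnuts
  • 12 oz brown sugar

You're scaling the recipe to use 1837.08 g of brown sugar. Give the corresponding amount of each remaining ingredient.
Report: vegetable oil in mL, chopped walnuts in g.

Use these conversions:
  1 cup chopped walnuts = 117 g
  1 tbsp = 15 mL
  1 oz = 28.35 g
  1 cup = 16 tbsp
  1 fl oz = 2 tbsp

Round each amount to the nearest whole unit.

vegetable oil: 162 mL; chopped walnuts: 1145 g

The original recipe has 340.2 g of brown sugar, so the scaling factor is 1837.08 ÷ 340.2 = 27/5 = 5.4.
vegetable oil: 2 tbsp × 27/5 × 15 mL/tbsp = 162 mL
chopped walnuts: (1 cup + 13 tbsp = 1.8125 cup) × 27/5 × 117 g/cup ≈ 1145 g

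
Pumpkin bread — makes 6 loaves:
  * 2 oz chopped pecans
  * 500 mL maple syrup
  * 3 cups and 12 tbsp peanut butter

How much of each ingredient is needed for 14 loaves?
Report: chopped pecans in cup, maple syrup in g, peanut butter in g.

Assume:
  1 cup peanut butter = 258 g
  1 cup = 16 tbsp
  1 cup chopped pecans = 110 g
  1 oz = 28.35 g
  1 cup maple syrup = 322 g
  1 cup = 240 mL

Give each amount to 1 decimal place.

Scaling factor: 14/6 = 7/3.
chopped pecans: 2 oz × 7/3 × 28.35 g/oz ÷ 110 g/cup ≈ 1.2 cup
maple syrup: 500 mL × 7/3 ÷ 240 mL/cup × 322 g/cup ≈ 1565.3 g
peanut butter: (3 cup + 12 tbsp = 3.75 cup) × 7/3 × 258 g/cup = 2257.5 g

chopped pecans: 1.2 cup; maple syrup: 1565.3 g; peanut butter: 2257.5 g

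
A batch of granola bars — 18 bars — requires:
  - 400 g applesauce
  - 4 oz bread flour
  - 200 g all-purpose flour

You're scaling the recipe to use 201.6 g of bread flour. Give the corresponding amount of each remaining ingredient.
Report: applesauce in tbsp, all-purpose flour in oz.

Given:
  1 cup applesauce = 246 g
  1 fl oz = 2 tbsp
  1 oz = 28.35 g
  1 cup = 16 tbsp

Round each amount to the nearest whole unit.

applesauce: 46 tbsp; all-purpose flour: 13 oz

The original recipe has 113.4 g of bread flour, so the scaling factor is 201.6 ÷ 113.4 = 16/9.
applesauce: 400 g × 16/9 ÷ 246 g/cup × 16 tbsp/cup ≈ 46 tbsp
all-purpose flour: 200 g × 16/9 ÷ 28.35 g/oz ≈ 13 oz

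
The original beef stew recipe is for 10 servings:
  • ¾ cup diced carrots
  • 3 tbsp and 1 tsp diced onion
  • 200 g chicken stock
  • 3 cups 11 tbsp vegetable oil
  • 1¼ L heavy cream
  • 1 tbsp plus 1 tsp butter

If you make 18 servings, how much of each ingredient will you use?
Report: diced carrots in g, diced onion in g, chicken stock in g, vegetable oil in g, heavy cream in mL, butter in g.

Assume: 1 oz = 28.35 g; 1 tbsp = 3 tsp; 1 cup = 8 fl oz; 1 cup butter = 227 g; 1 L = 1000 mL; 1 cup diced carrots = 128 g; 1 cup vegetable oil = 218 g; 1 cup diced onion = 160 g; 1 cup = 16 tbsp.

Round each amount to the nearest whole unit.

diced carrots: 173 g; diced onion: 60 g; chicken stock: 360 g; vegetable oil: 1447 g; heavy cream: 2250 mL; butter: 34 g

Scaling factor: 18/10 = 9/5 = 1.8.
diced carrots: 0.75 cup × 9/5 × 128 g/cup ≈ 173 g
diced onion: (3 tbsp + 1 tsp = 10/3 tbsp) × 9/5 ÷ 16 tbsp/cup × 160 g/cup = 60 g
chicken stock: 200 g × 9/5 = 360 g
vegetable oil: (3 cup + 11 tbsp = 3.6875 cup) × 9/5 × 218 g/cup ≈ 1447 g
heavy cream: 1.25 L × 9/5 × 1000 mL/L = 2250 mL
butter: (1 tbsp + 1 tsp = 4/3 tbsp) × 9/5 ÷ 16 tbsp/cup × 227 g/cup ≈ 34 g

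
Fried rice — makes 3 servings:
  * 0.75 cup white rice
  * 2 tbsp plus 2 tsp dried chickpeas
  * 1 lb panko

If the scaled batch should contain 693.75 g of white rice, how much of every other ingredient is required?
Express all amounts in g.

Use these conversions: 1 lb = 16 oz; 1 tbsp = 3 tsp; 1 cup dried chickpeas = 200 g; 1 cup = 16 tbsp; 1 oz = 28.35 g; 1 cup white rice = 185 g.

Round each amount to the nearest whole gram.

The original recipe has 138.75 g of white rice, so the scaling factor is 693.75 ÷ 138.75 = 5.
dried chickpeas: (2 tbsp + 2 tsp = 8/3 tbsp) × 5 ÷ 16 tbsp/cup × 200 g/cup ≈ 167 g
panko: 1 lb × 5 × 16 oz/lb × 28.35 g/oz = 2268 g

dried chickpeas: 167 g; panko: 2268 g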